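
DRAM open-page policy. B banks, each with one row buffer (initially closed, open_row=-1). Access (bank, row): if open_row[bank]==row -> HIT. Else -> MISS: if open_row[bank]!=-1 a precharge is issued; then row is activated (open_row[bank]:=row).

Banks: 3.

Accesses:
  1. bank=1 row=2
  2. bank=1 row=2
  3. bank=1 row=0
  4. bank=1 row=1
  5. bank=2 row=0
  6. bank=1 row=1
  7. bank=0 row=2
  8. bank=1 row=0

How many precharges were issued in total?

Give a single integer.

Acc 1: bank1 row2 -> MISS (open row2); precharges=0
Acc 2: bank1 row2 -> HIT
Acc 3: bank1 row0 -> MISS (open row0); precharges=1
Acc 4: bank1 row1 -> MISS (open row1); precharges=2
Acc 5: bank2 row0 -> MISS (open row0); precharges=2
Acc 6: bank1 row1 -> HIT
Acc 7: bank0 row2 -> MISS (open row2); precharges=2
Acc 8: bank1 row0 -> MISS (open row0); precharges=3

Answer: 3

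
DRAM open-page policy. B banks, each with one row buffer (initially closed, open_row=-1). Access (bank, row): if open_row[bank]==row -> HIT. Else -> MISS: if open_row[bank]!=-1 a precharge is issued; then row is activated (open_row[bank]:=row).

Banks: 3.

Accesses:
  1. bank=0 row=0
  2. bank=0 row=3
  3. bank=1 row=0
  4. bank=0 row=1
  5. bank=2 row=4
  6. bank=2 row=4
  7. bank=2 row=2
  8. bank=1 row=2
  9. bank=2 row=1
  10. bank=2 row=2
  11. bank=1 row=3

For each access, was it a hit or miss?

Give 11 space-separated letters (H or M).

Answer: M M M M M H M M M M M

Derivation:
Acc 1: bank0 row0 -> MISS (open row0); precharges=0
Acc 2: bank0 row3 -> MISS (open row3); precharges=1
Acc 3: bank1 row0 -> MISS (open row0); precharges=1
Acc 4: bank0 row1 -> MISS (open row1); precharges=2
Acc 5: bank2 row4 -> MISS (open row4); precharges=2
Acc 6: bank2 row4 -> HIT
Acc 7: bank2 row2 -> MISS (open row2); precharges=3
Acc 8: bank1 row2 -> MISS (open row2); precharges=4
Acc 9: bank2 row1 -> MISS (open row1); precharges=5
Acc 10: bank2 row2 -> MISS (open row2); precharges=6
Acc 11: bank1 row3 -> MISS (open row3); precharges=7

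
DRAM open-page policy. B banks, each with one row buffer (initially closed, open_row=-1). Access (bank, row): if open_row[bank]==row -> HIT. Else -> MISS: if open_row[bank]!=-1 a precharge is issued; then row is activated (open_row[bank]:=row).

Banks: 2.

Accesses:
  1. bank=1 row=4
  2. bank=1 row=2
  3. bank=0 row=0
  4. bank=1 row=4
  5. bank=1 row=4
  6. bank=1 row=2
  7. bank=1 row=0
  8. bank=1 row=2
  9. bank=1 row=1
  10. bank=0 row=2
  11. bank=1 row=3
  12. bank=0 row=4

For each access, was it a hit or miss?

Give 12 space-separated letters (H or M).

Acc 1: bank1 row4 -> MISS (open row4); precharges=0
Acc 2: bank1 row2 -> MISS (open row2); precharges=1
Acc 3: bank0 row0 -> MISS (open row0); precharges=1
Acc 4: bank1 row4 -> MISS (open row4); precharges=2
Acc 5: bank1 row4 -> HIT
Acc 6: bank1 row2 -> MISS (open row2); precharges=3
Acc 7: bank1 row0 -> MISS (open row0); precharges=4
Acc 8: bank1 row2 -> MISS (open row2); precharges=5
Acc 9: bank1 row1 -> MISS (open row1); precharges=6
Acc 10: bank0 row2 -> MISS (open row2); precharges=7
Acc 11: bank1 row3 -> MISS (open row3); precharges=8
Acc 12: bank0 row4 -> MISS (open row4); precharges=9

Answer: M M M M H M M M M M M M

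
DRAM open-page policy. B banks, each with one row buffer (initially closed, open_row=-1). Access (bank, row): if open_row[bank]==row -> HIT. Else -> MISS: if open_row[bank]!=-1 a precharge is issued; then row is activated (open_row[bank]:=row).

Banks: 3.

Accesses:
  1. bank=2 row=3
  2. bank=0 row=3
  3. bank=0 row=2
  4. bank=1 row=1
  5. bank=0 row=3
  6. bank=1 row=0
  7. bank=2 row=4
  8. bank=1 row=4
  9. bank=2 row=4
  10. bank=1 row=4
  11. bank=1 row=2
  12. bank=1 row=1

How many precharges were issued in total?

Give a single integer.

Acc 1: bank2 row3 -> MISS (open row3); precharges=0
Acc 2: bank0 row3 -> MISS (open row3); precharges=0
Acc 3: bank0 row2 -> MISS (open row2); precharges=1
Acc 4: bank1 row1 -> MISS (open row1); precharges=1
Acc 5: bank0 row3 -> MISS (open row3); precharges=2
Acc 6: bank1 row0 -> MISS (open row0); precharges=3
Acc 7: bank2 row4 -> MISS (open row4); precharges=4
Acc 8: bank1 row4 -> MISS (open row4); precharges=5
Acc 9: bank2 row4 -> HIT
Acc 10: bank1 row4 -> HIT
Acc 11: bank1 row2 -> MISS (open row2); precharges=6
Acc 12: bank1 row1 -> MISS (open row1); precharges=7

Answer: 7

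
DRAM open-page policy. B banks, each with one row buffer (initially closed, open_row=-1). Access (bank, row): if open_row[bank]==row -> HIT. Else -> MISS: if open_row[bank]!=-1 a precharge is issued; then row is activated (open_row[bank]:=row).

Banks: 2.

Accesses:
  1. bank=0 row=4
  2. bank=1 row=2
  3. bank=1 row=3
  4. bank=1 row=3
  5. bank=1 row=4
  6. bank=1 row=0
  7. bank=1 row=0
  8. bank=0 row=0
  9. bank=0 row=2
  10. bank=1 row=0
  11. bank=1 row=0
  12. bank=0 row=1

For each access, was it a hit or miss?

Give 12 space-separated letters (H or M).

Acc 1: bank0 row4 -> MISS (open row4); precharges=0
Acc 2: bank1 row2 -> MISS (open row2); precharges=0
Acc 3: bank1 row3 -> MISS (open row3); precharges=1
Acc 4: bank1 row3 -> HIT
Acc 5: bank1 row4 -> MISS (open row4); precharges=2
Acc 6: bank1 row0 -> MISS (open row0); precharges=3
Acc 7: bank1 row0 -> HIT
Acc 8: bank0 row0 -> MISS (open row0); precharges=4
Acc 9: bank0 row2 -> MISS (open row2); precharges=5
Acc 10: bank1 row0 -> HIT
Acc 11: bank1 row0 -> HIT
Acc 12: bank0 row1 -> MISS (open row1); precharges=6

Answer: M M M H M M H M M H H M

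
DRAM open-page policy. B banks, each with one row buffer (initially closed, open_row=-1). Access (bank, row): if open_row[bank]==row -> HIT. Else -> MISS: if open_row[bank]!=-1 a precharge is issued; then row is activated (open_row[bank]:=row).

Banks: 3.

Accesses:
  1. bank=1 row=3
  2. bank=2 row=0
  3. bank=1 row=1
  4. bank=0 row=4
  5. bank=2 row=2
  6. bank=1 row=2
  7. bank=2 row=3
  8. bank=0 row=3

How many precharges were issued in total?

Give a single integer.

Acc 1: bank1 row3 -> MISS (open row3); precharges=0
Acc 2: bank2 row0 -> MISS (open row0); precharges=0
Acc 3: bank1 row1 -> MISS (open row1); precharges=1
Acc 4: bank0 row4 -> MISS (open row4); precharges=1
Acc 5: bank2 row2 -> MISS (open row2); precharges=2
Acc 6: bank1 row2 -> MISS (open row2); precharges=3
Acc 7: bank2 row3 -> MISS (open row3); precharges=4
Acc 8: bank0 row3 -> MISS (open row3); precharges=5

Answer: 5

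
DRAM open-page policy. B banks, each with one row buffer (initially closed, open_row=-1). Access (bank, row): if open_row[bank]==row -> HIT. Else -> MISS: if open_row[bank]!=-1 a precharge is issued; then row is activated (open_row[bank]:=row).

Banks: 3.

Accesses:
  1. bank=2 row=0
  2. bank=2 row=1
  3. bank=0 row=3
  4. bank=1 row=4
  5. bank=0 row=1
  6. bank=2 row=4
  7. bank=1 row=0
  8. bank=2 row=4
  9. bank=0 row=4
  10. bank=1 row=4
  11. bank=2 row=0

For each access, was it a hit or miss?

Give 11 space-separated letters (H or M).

Answer: M M M M M M M H M M M

Derivation:
Acc 1: bank2 row0 -> MISS (open row0); precharges=0
Acc 2: bank2 row1 -> MISS (open row1); precharges=1
Acc 3: bank0 row3 -> MISS (open row3); precharges=1
Acc 4: bank1 row4 -> MISS (open row4); precharges=1
Acc 5: bank0 row1 -> MISS (open row1); precharges=2
Acc 6: bank2 row4 -> MISS (open row4); precharges=3
Acc 7: bank1 row0 -> MISS (open row0); precharges=4
Acc 8: bank2 row4 -> HIT
Acc 9: bank0 row4 -> MISS (open row4); precharges=5
Acc 10: bank1 row4 -> MISS (open row4); precharges=6
Acc 11: bank2 row0 -> MISS (open row0); precharges=7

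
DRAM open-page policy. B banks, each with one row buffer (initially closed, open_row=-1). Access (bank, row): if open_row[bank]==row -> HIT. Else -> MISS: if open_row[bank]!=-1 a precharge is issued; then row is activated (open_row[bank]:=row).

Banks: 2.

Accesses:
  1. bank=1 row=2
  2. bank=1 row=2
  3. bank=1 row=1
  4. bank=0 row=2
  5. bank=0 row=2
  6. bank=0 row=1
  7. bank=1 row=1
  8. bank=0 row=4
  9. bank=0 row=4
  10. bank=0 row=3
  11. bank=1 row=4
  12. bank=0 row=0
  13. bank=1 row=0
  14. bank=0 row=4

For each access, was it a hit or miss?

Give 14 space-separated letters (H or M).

Acc 1: bank1 row2 -> MISS (open row2); precharges=0
Acc 2: bank1 row2 -> HIT
Acc 3: bank1 row1 -> MISS (open row1); precharges=1
Acc 4: bank0 row2 -> MISS (open row2); precharges=1
Acc 5: bank0 row2 -> HIT
Acc 6: bank0 row1 -> MISS (open row1); precharges=2
Acc 7: bank1 row1 -> HIT
Acc 8: bank0 row4 -> MISS (open row4); precharges=3
Acc 9: bank0 row4 -> HIT
Acc 10: bank0 row3 -> MISS (open row3); precharges=4
Acc 11: bank1 row4 -> MISS (open row4); precharges=5
Acc 12: bank0 row0 -> MISS (open row0); precharges=6
Acc 13: bank1 row0 -> MISS (open row0); precharges=7
Acc 14: bank0 row4 -> MISS (open row4); precharges=8

Answer: M H M M H M H M H M M M M M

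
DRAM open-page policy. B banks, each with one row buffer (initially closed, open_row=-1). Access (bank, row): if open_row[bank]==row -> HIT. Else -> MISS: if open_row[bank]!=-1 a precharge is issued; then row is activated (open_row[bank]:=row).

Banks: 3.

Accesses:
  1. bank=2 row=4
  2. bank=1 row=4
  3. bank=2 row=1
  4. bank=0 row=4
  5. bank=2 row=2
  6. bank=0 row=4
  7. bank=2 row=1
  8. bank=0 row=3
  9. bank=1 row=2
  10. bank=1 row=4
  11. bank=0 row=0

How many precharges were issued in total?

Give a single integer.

Answer: 7

Derivation:
Acc 1: bank2 row4 -> MISS (open row4); precharges=0
Acc 2: bank1 row4 -> MISS (open row4); precharges=0
Acc 3: bank2 row1 -> MISS (open row1); precharges=1
Acc 4: bank0 row4 -> MISS (open row4); precharges=1
Acc 5: bank2 row2 -> MISS (open row2); precharges=2
Acc 6: bank0 row4 -> HIT
Acc 7: bank2 row1 -> MISS (open row1); precharges=3
Acc 8: bank0 row3 -> MISS (open row3); precharges=4
Acc 9: bank1 row2 -> MISS (open row2); precharges=5
Acc 10: bank1 row4 -> MISS (open row4); precharges=6
Acc 11: bank0 row0 -> MISS (open row0); precharges=7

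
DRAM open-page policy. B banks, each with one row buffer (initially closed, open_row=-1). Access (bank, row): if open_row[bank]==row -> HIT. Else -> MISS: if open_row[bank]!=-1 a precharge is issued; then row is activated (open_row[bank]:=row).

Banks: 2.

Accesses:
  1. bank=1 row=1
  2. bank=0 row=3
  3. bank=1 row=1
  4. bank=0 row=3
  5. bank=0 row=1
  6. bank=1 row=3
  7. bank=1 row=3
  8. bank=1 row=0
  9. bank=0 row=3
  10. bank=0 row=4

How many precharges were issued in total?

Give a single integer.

Answer: 5

Derivation:
Acc 1: bank1 row1 -> MISS (open row1); precharges=0
Acc 2: bank0 row3 -> MISS (open row3); precharges=0
Acc 3: bank1 row1 -> HIT
Acc 4: bank0 row3 -> HIT
Acc 5: bank0 row1 -> MISS (open row1); precharges=1
Acc 6: bank1 row3 -> MISS (open row3); precharges=2
Acc 7: bank1 row3 -> HIT
Acc 8: bank1 row0 -> MISS (open row0); precharges=3
Acc 9: bank0 row3 -> MISS (open row3); precharges=4
Acc 10: bank0 row4 -> MISS (open row4); precharges=5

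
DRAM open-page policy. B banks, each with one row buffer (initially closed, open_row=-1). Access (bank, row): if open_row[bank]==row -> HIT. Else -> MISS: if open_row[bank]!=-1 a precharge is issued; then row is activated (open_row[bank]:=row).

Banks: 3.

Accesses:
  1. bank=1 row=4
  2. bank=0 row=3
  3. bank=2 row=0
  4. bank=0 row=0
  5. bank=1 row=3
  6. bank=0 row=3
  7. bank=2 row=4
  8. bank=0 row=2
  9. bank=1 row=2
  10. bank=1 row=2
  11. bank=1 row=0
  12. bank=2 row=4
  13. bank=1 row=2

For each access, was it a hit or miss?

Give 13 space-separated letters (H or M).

Answer: M M M M M M M M M H M H M

Derivation:
Acc 1: bank1 row4 -> MISS (open row4); precharges=0
Acc 2: bank0 row3 -> MISS (open row3); precharges=0
Acc 3: bank2 row0 -> MISS (open row0); precharges=0
Acc 4: bank0 row0 -> MISS (open row0); precharges=1
Acc 5: bank1 row3 -> MISS (open row3); precharges=2
Acc 6: bank0 row3 -> MISS (open row3); precharges=3
Acc 7: bank2 row4 -> MISS (open row4); precharges=4
Acc 8: bank0 row2 -> MISS (open row2); precharges=5
Acc 9: bank1 row2 -> MISS (open row2); precharges=6
Acc 10: bank1 row2 -> HIT
Acc 11: bank1 row0 -> MISS (open row0); precharges=7
Acc 12: bank2 row4 -> HIT
Acc 13: bank1 row2 -> MISS (open row2); precharges=8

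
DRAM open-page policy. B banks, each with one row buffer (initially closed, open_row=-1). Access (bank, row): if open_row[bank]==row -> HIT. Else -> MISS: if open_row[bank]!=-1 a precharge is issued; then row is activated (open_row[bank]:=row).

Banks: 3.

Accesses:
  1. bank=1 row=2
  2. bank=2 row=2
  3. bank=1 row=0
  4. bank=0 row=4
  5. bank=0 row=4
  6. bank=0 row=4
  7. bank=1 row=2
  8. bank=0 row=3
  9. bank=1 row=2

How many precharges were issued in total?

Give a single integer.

Answer: 3

Derivation:
Acc 1: bank1 row2 -> MISS (open row2); precharges=0
Acc 2: bank2 row2 -> MISS (open row2); precharges=0
Acc 3: bank1 row0 -> MISS (open row0); precharges=1
Acc 4: bank0 row4 -> MISS (open row4); precharges=1
Acc 5: bank0 row4 -> HIT
Acc 6: bank0 row4 -> HIT
Acc 7: bank1 row2 -> MISS (open row2); precharges=2
Acc 8: bank0 row3 -> MISS (open row3); precharges=3
Acc 9: bank1 row2 -> HIT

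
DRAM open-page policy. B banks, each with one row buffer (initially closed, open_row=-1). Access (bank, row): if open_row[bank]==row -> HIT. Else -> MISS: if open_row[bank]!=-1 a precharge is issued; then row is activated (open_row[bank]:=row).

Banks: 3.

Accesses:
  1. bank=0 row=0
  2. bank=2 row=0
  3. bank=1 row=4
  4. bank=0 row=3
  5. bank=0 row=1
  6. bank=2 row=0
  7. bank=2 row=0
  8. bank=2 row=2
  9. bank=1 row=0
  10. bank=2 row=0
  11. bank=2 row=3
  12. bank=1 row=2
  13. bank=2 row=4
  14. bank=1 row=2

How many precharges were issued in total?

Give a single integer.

Answer: 8

Derivation:
Acc 1: bank0 row0 -> MISS (open row0); precharges=0
Acc 2: bank2 row0 -> MISS (open row0); precharges=0
Acc 3: bank1 row4 -> MISS (open row4); precharges=0
Acc 4: bank0 row3 -> MISS (open row3); precharges=1
Acc 5: bank0 row1 -> MISS (open row1); precharges=2
Acc 6: bank2 row0 -> HIT
Acc 7: bank2 row0 -> HIT
Acc 8: bank2 row2 -> MISS (open row2); precharges=3
Acc 9: bank1 row0 -> MISS (open row0); precharges=4
Acc 10: bank2 row0 -> MISS (open row0); precharges=5
Acc 11: bank2 row3 -> MISS (open row3); precharges=6
Acc 12: bank1 row2 -> MISS (open row2); precharges=7
Acc 13: bank2 row4 -> MISS (open row4); precharges=8
Acc 14: bank1 row2 -> HIT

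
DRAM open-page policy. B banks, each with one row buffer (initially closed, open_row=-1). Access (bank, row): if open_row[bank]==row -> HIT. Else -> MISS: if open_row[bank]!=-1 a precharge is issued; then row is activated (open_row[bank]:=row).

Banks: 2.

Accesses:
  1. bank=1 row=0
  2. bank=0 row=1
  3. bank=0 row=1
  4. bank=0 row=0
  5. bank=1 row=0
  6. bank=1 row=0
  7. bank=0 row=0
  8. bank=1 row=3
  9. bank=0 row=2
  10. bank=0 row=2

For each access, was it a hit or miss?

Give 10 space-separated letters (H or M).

Acc 1: bank1 row0 -> MISS (open row0); precharges=0
Acc 2: bank0 row1 -> MISS (open row1); precharges=0
Acc 3: bank0 row1 -> HIT
Acc 4: bank0 row0 -> MISS (open row0); precharges=1
Acc 5: bank1 row0 -> HIT
Acc 6: bank1 row0 -> HIT
Acc 7: bank0 row0 -> HIT
Acc 8: bank1 row3 -> MISS (open row3); precharges=2
Acc 9: bank0 row2 -> MISS (open row2); precharges=3
Acc 10: bank0 row2 -> HIT

Answer: M M H M H H H M M H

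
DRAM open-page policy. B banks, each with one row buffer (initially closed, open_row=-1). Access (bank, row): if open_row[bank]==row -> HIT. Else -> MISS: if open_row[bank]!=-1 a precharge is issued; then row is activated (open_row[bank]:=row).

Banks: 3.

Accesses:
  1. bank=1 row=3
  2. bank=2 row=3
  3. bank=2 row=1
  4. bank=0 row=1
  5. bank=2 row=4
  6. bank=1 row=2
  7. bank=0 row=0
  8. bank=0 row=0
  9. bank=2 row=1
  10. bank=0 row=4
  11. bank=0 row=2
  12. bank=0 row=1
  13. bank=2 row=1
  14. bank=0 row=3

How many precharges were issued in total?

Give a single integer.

Answer: 9

Derivation:
Acc 1: bank1 row3 -> MISS (open row3); precharges=0
Acc 2: bank2 row3 -> MISS (open row3); precharges=0
Acc 3: bank2 row1 -> MISS (open row1); precharges=1
Acc 4: bank0 row1 -> MISS (open row1); precharges=1
Acc 5: bank2 row4 -> MISS (open row4); precharges=2
Acc 6: bank1 row2 -> MISS (open row2); precharges=3
Acc 7: bank0 row0 -> MISS (open row0); precharges=4
Acc 8: bank0 row0 -> HIT
Acc 9: bank2 row1 -> MISS (open row1); precharges=5
Acc 10: bank0 row4 -> MISS (open row4); precharges=6
Acc 11: bank0 row2 -> MISS (open row2); precharges=7
Acc 12: bank0 row1 -> MISS (open row1); precharges=8
Acc 13: bank2 row1 -> HIT
Acc 14: bank0 row3 -> MISS (open row3); precharges=9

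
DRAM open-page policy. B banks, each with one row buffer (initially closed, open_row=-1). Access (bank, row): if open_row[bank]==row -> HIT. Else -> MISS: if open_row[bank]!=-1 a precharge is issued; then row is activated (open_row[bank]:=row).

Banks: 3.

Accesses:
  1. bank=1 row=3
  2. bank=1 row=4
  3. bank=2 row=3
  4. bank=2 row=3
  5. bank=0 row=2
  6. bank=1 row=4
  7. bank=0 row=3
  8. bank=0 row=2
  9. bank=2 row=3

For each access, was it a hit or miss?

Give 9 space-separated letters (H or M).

Acc 1: bank1 row3 -> MISS (open row3); precharges=0
Acc 2: bank1 row4 -> MISS (open row4); precharges=1
Acc 3: bank2 row3 -> MISS (open row3); precharges=1
Acc 4: bank2 row3 -> HIT
Acc 5: bank0 row2 -> MISS (open row2); precharges=1
Acc 6: bank1 row4 -> HIT
Acc 7: bank0 row3 -> MISS (open row3); precharges=2
Acc 8: bank0 row2 -> MISS (open row2); precharges=3
Acc 9: bank2 row3 -> HIT

Answer: M M M H M H M M H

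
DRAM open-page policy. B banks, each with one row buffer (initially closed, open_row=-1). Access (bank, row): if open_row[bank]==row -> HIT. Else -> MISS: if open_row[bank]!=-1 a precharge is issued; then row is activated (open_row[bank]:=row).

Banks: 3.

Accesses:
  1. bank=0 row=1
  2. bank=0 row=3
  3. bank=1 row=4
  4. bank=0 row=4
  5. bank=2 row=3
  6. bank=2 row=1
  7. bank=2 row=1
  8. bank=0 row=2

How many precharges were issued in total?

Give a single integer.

Acc 1: bank0 row1 -> MISS (open row1); precharges=0
Acc 2: bank0 row3 -> MISS (open row3); precharges=1
Acc 3: bank1 row4 -> MISS (open row4); precharges=1
Acc 4: bank0 row4 -> MISS (open row4); precharges=2
Acc 5: bank2 row3 -> MISS (open row3); precharges=2
Acc 6: bank2 row1 -> MISS (open row1); precharges=3
Acc 7: bank2 row1 -> HIT
Acc 8: bank0 row2 -> MISS (open row2); precharges=4

Answer: 4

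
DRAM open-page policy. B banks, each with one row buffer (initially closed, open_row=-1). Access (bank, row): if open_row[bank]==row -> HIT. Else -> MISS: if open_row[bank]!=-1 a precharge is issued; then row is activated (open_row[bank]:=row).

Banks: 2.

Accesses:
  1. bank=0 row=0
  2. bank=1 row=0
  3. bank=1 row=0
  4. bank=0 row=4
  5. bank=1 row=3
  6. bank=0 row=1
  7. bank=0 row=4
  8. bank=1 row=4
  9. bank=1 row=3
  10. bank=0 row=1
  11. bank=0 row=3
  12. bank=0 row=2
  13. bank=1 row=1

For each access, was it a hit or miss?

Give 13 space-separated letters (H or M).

Acc 1: bank0 row0 -> MISS (open row0); precharges=0
Acc 2: bank1 row0 -> MISS (open row0); precharges=0
Acc 3: bank1 row0 -> HIT
Acc 4: bank0 row4 -> MISS (open row4); precharges=1
Acc 5: bank1 row3 -> MISS (open row3); precharges=2
Acc 6: bank0 row1 -> MISS (open row1); precharges=3
Acc 7: bank0 row4 -> MISS (open row4); precharges=4
Acc 8: bank1 row4 -> MISS (open row4); precharges=5
Acc 9: bank1 row3 -> MISS (open row3); precharges=6
Acc 10: bank0 row1 -> MISS (open row1); precharges=7
Acc 11: bank0 row3 -> MISS (open row3); precharges=8
Acc 12: bank0 row2 -> MISS (open row2); precharges=9
Acc 13: bank1 row1 -> MISS (open row1); precharges=10

Answer: M M H M M M M M M M M M M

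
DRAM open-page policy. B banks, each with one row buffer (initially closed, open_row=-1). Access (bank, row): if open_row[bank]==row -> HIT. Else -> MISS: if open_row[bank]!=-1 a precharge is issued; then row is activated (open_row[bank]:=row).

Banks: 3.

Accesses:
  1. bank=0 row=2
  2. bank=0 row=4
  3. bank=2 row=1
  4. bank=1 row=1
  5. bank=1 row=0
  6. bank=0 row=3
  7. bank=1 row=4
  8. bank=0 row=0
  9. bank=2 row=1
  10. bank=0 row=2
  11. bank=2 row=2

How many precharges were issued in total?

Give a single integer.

Answer: 7

Derivation:
Acc 1: bank0 row2 -> MISS (open row2); precharges=0
Acc 2: bank0 row4 -> MISS (open row4); precharges=1
Acc 3: bank2 row1 -> MISS (open row1); precharges=1
Acc 4: bank1 row1 -> MISS (open row1); precharges=1
Acc 5: bank1 row0 -> MISS (open row0); precharges=2
Acc 6: bank0 row3 -> MISS (open row3); precharges=3
Acc 7: bank1 row4 -> MISS (open row4); precharges=4
Acc 8: bank0 row0 -> MISS (open row0); precharges=5
Acc 9: bank2 row1 -> HIT
Acc 10: bank0 row2 -> MISS (open row2); precharges=6
Acc 11: bank2 row2 -> MISS (open row2); precharges=7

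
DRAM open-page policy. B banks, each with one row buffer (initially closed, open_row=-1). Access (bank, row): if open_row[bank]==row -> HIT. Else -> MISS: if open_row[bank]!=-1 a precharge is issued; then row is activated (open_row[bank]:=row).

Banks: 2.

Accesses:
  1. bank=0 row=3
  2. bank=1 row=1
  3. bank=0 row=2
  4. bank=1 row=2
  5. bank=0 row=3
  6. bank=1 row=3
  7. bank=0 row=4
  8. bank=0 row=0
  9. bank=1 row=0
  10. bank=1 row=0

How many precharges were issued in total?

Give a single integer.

Answer: 7

Derivation:
Acc 1: bank0 row3 -> MISS (open row3); precharges=0
Acc 2: bank1 row1 -> MISS (open row1); precharges=0
Acc 3: bank0 row2 -> MISS (open row2); precharges=1
Acc 4: bank1 row2 -> MISS (open row2); precharges=2
Acc 5: bank0 row3 -> MISS (open row3); precharges=3
Acc 6: bank1 row3 -> MISS (open row3); precharges=4
Acc 7: bank0 row4 -> MISS (open row4); precharges=5
Acc 8: bank0 row0 -> MISS (open row0); precharges=6
Acc 9: bank1 row0 -> MISS (open row0); precharges=7
Acc 10: bank1 row0 -> HIT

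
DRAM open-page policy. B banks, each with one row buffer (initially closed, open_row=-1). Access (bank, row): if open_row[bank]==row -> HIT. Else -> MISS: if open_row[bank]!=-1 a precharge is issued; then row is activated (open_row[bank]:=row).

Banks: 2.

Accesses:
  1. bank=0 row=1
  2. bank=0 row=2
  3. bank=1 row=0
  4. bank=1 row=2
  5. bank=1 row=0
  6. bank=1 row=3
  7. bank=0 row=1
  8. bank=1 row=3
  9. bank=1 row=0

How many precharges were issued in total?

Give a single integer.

Answer: 6

Derivation:
Acc 1: bank0 row1 -> MISS (open row1); precharges=0
Acc 2: bank0 row2 -> MISS (open row2); precharges=1
Acc 3: bank1 row0 -> MISS (open row0); precharges=1
Acc 4: bank1 row2 -> MISS (open row2); precharges=2
Acc 5: bank1 row0 -> MISS (open row0); precharges=3
Acc 6: bank1 row3 -> MISS (open row3); precharges=4
Acc 7: bank0 row1 -> MISS (open row1); precharges=5
Acc 8: bank1 row3 -> HIT
Acc 9: bank1 row0 -> MISS (open row0); precharges=6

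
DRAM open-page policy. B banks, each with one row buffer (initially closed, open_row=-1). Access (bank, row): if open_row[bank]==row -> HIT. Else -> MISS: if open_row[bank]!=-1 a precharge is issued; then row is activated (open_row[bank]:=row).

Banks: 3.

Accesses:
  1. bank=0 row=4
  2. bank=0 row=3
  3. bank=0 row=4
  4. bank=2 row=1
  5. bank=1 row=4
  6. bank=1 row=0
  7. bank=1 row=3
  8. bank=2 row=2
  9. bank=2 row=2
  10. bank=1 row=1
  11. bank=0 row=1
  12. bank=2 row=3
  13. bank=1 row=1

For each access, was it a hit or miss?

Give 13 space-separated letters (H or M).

Acc 1: bank0 row4 -> MISS (open row4); precharges=0
Acc 2: bank0 row3 -> MISS (open row3); precharges=1
Acc 3: bank0 row4 -> MISS (open row4); precharges=2
Acc 4: bank2 row1 -> MISS (open row1); precharges=2
Acc 5: bank1 row4 -> MISS (open row4); precharges=2
Acc 6: bank1 row0 -> MISS (open row0); precharges=3
Acc 7: bank1 row3 -> MISS (open row3); precharges=4
Acc 8: bank2 row2 -> MISS (open row2); precharges=5
Acc 9: bank2 row2 -> HIT
Acc 10: bank1 row1 -> MISS (open row1); precharges=6
Acc 11: bank0 row1 -> MISS (open row1); precharges=7
Acc 12: bank2 row3 -> MISS (open row3); precharges=8
Acc 13: bank1 row1 -> HIT

Answer: M M M M M M M M H M M M H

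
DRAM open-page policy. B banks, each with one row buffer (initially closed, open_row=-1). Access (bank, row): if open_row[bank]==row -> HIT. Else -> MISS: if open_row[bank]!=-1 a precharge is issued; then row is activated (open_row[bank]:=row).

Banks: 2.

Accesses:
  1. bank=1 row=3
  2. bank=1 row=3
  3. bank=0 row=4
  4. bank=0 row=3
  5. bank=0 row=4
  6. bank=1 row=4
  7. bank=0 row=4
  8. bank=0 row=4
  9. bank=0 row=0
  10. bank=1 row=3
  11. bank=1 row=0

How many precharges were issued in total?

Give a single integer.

Answer: 6

Derivation:
Acc 1: bank1 row3 -> MISS (open row3); precharges=0
Acc 2: bank1 row3 -> HIT
Acc 3: bank0 row4 -> MISS (open row4); precharges=0
Acc 4: bank0 row3 -> MISS (open row3); precharges=1
Acc 5: bank0 row4 -> MISS (open row4); precharges=2
Acc 6: bank1 row4 -> MISS (open row4); precharges=3
Acc 7: bank0 row4 -> HIT
Acc 8: bank0 row4 -> HIT
Acc 9: bank0 row0 -> MISS (open row0); precharges=4
Acc 10: bank1 row3 -> MISS (open row3); precharges=5
Acc 11: bank1 row0 -> MISS (open row0); precharges=6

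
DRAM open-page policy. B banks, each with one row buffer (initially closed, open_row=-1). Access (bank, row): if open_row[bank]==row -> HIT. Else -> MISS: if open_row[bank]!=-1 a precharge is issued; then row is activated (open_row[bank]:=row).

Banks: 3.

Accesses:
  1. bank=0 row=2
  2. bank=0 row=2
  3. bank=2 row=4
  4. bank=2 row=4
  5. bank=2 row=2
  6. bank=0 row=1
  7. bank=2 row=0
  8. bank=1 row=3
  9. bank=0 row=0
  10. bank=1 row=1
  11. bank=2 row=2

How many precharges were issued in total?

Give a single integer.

Acc 1: bank0 row2 -> MISS (open row2); precharges=0
Acc 2: bank0 row2 -> HIT
Acc 3: bank2 row4 -> MISS (open row4); precharges=0
Acc 4: bank2 row4 -> HIT
Acc 5: bank2 row2 -> MISS (open row2); precharges=1
Acc 6: bank0 row1 -> MISS (open row1); precharges=2
Acc 7: bank2 row0 -> MISS (open row0); precharges=3
Acc 8: bank1 row3 -> MISS (open row3); precharges=3
Acc 9: bank0 row0 -> MISS (open row0); precharges=4
Acc 10: bank1 row1 -> MISS (open row1); precharges=5
Acc 11: bank2 row2 -> MISS (open row2); precharges=6

Answer: 6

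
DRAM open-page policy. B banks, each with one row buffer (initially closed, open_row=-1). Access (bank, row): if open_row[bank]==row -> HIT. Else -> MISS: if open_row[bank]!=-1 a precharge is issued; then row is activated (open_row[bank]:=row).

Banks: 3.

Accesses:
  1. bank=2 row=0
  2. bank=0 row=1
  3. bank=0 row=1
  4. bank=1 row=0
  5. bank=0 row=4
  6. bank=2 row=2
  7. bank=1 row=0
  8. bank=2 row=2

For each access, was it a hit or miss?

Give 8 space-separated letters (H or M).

Acc 1: bank2 row0 -> MISS (open row0); precharges=0
Acc 2: bank0 row1 -> MISS (open row1); precharges=0
Acc 3: bank0 row1 -> HIT
Acc 4: bank1 row0 -> MISS (open row0); precharges=0
Acc 5: bank0 row4 -> MISS (open row4); precharges=1
Acc 6: bank2 row2 -> MISS (open row2); precharges=2
Acc 7: bank1 row0 -> HIT
Acc 8: bank2 row2 -> HIT

Answer: M M H M M M H H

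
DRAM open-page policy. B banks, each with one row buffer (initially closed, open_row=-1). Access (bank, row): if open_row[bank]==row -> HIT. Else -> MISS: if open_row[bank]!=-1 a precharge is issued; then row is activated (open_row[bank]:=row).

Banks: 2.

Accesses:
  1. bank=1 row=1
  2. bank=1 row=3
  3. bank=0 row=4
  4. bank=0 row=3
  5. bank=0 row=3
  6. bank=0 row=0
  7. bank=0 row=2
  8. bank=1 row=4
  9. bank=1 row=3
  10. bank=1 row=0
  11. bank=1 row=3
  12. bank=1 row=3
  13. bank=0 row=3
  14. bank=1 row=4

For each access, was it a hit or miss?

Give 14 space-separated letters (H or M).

Answer: M M M M H M M M M M M H M M

Derivation:
Acc 1: bank1 row1 -> MISS (open row1); precharges=0
Acc 2: bank1 row3 -> MISS (open row3); precharges=1
Acc 3: bank0 row4 -> MISS (open row4); precharges=1
Acc 4: bank0 row3 -> MISS (open row3); precharges=2
Acc 5: bank0 row3 -> HIT
Acc 6: bank0 row0 -> MISS (open row0); precharges=3
Acc 7: bank0 row2 -> MISS (open row2); precharges=4
Acc 8: bank1 row4 -> MISS (open row4); precharges=5
Acc 9: bank1 row3 -> MISS (open row3); precharges=6
Acc 10: bank1 row0 -> MISS (open row0); precharges=7
Acc 11: bank1 row3 -> MISS (open row3); precharges=8
Acc 12: bank1 row3 -> HIT
Acc 13: bank0 row3 -> MISS (open row3); precharges=9
Acc 14: bank1 row4 -> MISS (open row4); precharges=10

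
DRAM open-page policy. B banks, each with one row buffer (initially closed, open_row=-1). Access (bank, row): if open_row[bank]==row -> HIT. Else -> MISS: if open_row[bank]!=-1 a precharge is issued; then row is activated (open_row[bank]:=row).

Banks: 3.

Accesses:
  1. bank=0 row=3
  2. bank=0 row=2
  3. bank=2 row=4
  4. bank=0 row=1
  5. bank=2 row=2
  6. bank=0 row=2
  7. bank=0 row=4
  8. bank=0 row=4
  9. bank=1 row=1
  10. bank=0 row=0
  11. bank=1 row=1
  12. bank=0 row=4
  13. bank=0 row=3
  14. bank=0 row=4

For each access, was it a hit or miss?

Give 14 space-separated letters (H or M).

Answer: M M M M M M M H M M H M M M

Derivation:
Acc 1: bank0 row3 -> MISS (open row3); precharges=0
Acc 2: bank0 row2 -> MISS (open row2); precharges=1
Acc 3: bank2 row4 -> MISS (open row4); precharges=1
Acc 4: bank0 row1 -> MISS (open row1); precharges=2
Acc 5: bank2 row2 -> MISS (open row2); precharges=3
Acc 6: bank0 row2 -> MISS (open row2); precharges=4
Acc 7: bank0 row4 -> MISS (open row4); precharges=5
Acc 8: bank0 row4 -> HIT
Acc 9: bank1 row1 -> MISS (open row1); precharges=5
Acc 10: bank0 row0 -> MISS (open row0); precharges=6
Acc 11: bank1 row1 -> HIT
Acc 12: bank0 row4 -> MISS (open row4); precharges=7
Acc 13: bank0 row3 -> MISS (open row3); precharges=8
Acc 14: bank0 row4 -> MISS (open row4); precharges=9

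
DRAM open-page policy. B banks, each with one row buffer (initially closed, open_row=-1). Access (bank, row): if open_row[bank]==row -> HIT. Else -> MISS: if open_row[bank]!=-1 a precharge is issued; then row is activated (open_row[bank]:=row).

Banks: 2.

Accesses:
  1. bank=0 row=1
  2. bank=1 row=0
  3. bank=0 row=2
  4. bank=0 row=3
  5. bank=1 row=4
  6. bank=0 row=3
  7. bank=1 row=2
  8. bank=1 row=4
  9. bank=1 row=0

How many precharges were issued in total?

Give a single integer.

Answer: 6

Derivation:
Acc 1: bank0 row1 -> MISS (open row1); precharges=0
Acc 2: bank1 row0 -> MISS (open row0); precharges=0
Acc 3: bank0 row2 -> MISS (open row2); precharges=1
Acc 4: bank0 row3 -> MISS (open row3); precharges=2
Acc 5: bank1 row4 -> MISS (open row4); precharges=3
Acc 6: bank0 row3 -> HIT
Acc 7: bank1 row2 -> MISS (open row2); precharges=4
Acc 8: bank1 row4 -> MISS (open row4); precharges=5
Acc 9: bank1 row0 -> MISS (open row0); precharges=6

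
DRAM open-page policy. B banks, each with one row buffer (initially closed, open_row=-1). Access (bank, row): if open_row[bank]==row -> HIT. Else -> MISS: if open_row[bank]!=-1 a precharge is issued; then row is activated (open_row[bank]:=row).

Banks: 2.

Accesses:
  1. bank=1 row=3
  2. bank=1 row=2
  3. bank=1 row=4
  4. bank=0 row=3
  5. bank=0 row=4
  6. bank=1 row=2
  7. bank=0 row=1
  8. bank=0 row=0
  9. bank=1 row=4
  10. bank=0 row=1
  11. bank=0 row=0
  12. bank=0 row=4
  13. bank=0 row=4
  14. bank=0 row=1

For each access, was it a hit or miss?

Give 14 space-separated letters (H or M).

Acc 1: bank1 row3 -> MISS (open row3); precharges=0
Acc 2: bank1 row2 -> MISS (open row2); precharges=1
Acc 3: bank1 row4 -> MISS (open row4); precharges=2
Acc 4: bank0 row3 -> MISS (open row3); precharges=2
Acc 5: bank0 row4 -> MISS (open row4); precharges=3
Acc 6: bank1 row2 -> MISS (open row2); precharges=4
Acc 7: bank0 row1 -> MISS (open row1); precharges=5
Acc 8: bank0 row0 -> MISS (open row0); precharges=6
Acc 9: bank1 row4 -> MISS (open row4); precharges=7
Acc 10: bank0 row1 -> MISS (open row1); precharges=8
Acc 11: bank0 row0 -> MISS (open row0); precharges=9
Acc 12: bank0 row4 -> MISS (open row4); precharges=10
Acc 13: bank0 row4 -> HIT
Acc 14: bank0 row1 -> MISS (open row1); precharges=11

Answer: M M M M M M M M M M M M H M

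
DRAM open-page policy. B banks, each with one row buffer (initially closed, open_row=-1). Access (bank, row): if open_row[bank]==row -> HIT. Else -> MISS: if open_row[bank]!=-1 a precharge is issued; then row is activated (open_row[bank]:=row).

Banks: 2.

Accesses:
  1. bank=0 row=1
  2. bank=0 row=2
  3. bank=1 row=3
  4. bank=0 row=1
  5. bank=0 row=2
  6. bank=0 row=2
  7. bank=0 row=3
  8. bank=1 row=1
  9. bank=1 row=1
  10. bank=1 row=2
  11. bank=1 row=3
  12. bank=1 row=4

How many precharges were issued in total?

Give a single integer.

Answer: 8

Derivation:
Acc 1: bank0 row1 -> MISS (open row1); precharges=0
Acc 2: bank0 row2 -> MISS (open row2); precharges=1
Acc 3: bank1 row3 -> MISS (open row3); precharges=1
Acc 4: bank0 row1 -> MISS (open row1); precharges=2
Acc 5: bank0 row2 -> MISS (open row2); precharges=3
Acc 6: bank0 row2 -> HIT
Acc 7: bank0 row3 -> MISS (open row3); precharges=4
Acc 8: bank1 row1 -> MISS (open row1); precharges=5
Acc 9: bank1 row1 -> HIT
Acc 10: bank1 row2 -> MISS (open row2); precharges=6
Acc 11: bank1 row3 -> MISS (open row3); precharges=7
Acc 12: bank1 row4 -> MISS (open row4); precharges=8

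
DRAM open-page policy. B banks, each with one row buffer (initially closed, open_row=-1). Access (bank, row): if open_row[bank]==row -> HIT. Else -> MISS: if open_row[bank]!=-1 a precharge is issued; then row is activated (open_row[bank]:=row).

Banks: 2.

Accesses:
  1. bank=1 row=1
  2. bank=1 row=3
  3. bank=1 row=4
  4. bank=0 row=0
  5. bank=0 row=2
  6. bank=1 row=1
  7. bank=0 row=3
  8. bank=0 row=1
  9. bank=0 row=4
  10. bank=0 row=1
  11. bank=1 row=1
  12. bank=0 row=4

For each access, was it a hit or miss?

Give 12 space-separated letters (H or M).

Answer: M M M M M M M M M M H M

Derivation:
Acc 1: bank1 row1 -> MISS (open row1); precharges=0
Acc 2: bank1 row3 -> MISS (open row3); precharges=1
Acc 3: bank1 row4 -> MISS (open row4); precharges=2
Acc 4: bank0 row0 -> MISS (open row0); precharges=2
Acc 5: bank0 row2 -> MISS (open row2); precharges=3
Acc 6: bank1 row1 -> MISS (open row1); precharges=4
Acc 7: bank0 row3 -> MISS (open row3); precharges=5
Acc 8: bank0 row1 -> MISS (open row1); precharges=6
Acc 9: bank0 row4 -> MISS (open row4); precharges=7
Acc 10: bank0 row1 -> MISS (open row1); precharges=8
Acc 11: bank1 row1 -> HIT
Acc 12: bank0 row4 -> MISS (open row4); precharges=9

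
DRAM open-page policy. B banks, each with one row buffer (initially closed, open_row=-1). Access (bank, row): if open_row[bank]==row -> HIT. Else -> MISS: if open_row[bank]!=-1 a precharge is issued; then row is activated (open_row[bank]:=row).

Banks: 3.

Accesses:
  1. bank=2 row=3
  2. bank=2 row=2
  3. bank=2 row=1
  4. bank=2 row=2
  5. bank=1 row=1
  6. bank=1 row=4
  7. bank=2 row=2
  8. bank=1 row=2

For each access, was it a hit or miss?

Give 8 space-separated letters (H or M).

Answer: M M M M M M H M

Derivation:
Acc 1: bank2 row3 -> MISS (open row3); precharges=0
Acc 2: bank2 row2 -> MISS (open row2); precharges=1
Acc 3: bank2 row1 -> MISS (open row1); precharges=2
Acc 4: bank2 row2 -> MISS (open row2); precharges=3
Acc 5: bank1 row1 -> MISS (open row1); precharges=3
Acc 6: bank1 row4 -> MISS (open row4); precharges=4
Acc 7: bank2 row2 -> HIT
Acc 8: bank1 row2 -> MISS (open row2); precharges=5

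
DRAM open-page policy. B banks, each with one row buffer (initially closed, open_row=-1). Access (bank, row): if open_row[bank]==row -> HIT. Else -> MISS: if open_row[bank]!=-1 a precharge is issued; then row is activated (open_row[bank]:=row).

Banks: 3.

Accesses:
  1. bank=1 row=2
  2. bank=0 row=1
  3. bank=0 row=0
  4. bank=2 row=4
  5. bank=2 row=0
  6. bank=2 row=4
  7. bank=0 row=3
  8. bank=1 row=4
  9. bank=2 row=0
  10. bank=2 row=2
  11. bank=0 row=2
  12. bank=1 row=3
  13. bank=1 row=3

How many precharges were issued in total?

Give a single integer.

Answer: 9

Derivation:
Acc 1: bank1 row2 -> MISS (open row2); precharges=0
Acc 2: bank0 row1 -> MISS (open row1); precharges=0
Acc 3: bank0 row0 -> MISS (open row0); precharges=1
Acc 4: bank2 row4 -> MISS (open row4); precharges=1
Acc 5: bank2 row0 -> MISS (open row0); precharges=2
Acc 6: bank2 row4 -> MISS (open row4); precharges=3
Acc 7: bank0 row3 -> MISS (open row3); precharges=4
Acc 8: bank1 row4 -> MISS (open row4); precharges=5
Acc 9: bank2 row0 -> MISS (open row0); precharges=6
Acc 10: bank2 row2 -> MISS (open row2); precharges=7
Acc 11: bank0 row2 -> MISS (open row2); precharges=8
Acc 12: bank1 row3 -> MISS (open row3); precharges=9
Acc 13: bank1 row3 -> HIT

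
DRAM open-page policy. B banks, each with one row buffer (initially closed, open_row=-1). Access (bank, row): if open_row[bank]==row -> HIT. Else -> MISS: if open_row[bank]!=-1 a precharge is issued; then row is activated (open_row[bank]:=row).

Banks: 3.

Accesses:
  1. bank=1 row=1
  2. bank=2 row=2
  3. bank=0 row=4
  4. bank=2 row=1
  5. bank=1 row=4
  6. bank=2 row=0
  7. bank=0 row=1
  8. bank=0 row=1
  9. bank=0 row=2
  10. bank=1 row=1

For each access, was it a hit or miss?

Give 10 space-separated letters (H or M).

Acc 1: bank1 row1 -> MISS (open row1); precharges=0
Acc 2: bank2 row2 -> MISS (open row2); precharges=0
Acc 3: bank0 row4 -> MISS (open row4); precharges=0
Acc 4: bank2 row1 -> MISS (open row1); precharges=1
Acc 5: bank1 row4 -> MISS (open row4); precharges=2
Acc 6: bank2 row0 -> MISS (open row0); precharges=3
Acc 7: bank0 row1 -> MISS (open row1); precharges=4
Acc 8: bank0 row1 -> HIT
Acc 9: bank0 row2 -> MISS (open row2); precharges=5
Acc 10: bank1 row1 -> MISS (open row1); precharges=6

Answer: M M M M M M M H M M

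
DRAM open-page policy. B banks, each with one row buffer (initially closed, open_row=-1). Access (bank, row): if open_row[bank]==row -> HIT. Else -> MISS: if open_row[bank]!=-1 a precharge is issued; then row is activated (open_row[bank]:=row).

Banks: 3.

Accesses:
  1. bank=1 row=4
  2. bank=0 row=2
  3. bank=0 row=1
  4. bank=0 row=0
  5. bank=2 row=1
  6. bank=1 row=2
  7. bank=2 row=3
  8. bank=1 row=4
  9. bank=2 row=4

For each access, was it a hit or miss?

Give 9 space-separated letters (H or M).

Acc 1: bank1 row4 -> MISS (open row4); precharges=0
Acc 2: bank0 row2 -> MISS (open row2); precharges=0
Acc 3: bank0 row1 -> MISS (open row1); precharges=1
Acc 4: bank0 row0 -> MISS (open row0); precharges=2
Acc 5: bank2 row1 -> MISS (open row1); precharges=2
Acc 6: bank1 row2 -> MISS (open row2); precharges=3
Acc 7: bank2 row3 -> MISS (open row3); precharges=4
Acc 8: bank1 row4 -> MISS (open row4); precharges=5
Acc 9: bank2 row4 -> MISS (open row4); precharges=6

Answer: M M M M M M M M M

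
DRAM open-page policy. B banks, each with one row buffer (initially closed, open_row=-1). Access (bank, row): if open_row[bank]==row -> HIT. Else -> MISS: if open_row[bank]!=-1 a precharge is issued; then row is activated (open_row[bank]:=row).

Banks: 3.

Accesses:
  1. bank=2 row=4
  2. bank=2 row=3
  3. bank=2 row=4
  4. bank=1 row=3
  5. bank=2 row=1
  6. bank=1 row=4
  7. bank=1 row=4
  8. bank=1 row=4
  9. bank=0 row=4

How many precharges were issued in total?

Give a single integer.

Answer: 4

Derivation:
Acc 1: bank2 row4 -> MISS (open row4); precharges=0
Acc 2: bank2 row3 -> MISS (open row3); precharges=1
Acc 3: bank2 row4 -> MISS (open row4); precharges=2
Acc 4: bank1 row3 -> MISS (open row3); precharges=2
Acc 5: bank2 row1 -> MISS (open row1); precharges=3
Acc 6: bank1 row4 -> MISS (open row4); precharges=4
Acc 7: bank1 row4 -> HIT
Acc 8: bank1 row4 -> HIT
Acc 9: bank0 row4 -> MISS (open row4); precharges=4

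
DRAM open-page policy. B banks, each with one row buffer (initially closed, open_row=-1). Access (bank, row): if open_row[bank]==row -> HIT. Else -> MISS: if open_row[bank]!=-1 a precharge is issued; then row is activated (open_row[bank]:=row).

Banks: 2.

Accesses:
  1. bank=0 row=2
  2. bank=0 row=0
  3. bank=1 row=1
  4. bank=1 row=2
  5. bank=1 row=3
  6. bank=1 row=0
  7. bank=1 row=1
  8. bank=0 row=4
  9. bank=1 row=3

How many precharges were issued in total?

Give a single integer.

Acc 1: bank0 row2 -> MISS (open row2); precharges=0
Acc 2: bank0 row0 -> MISS (open row0); precharges=1
Acc 3: bank1 row1 -> MISS (open row1); precharges=1
Acc 4: bank1 row2 -> MISS (open row2); precharges=2
Acc 5: bank1 row3 -> MISS (open row3); precharges=3
Acc 6: bank1 row0 -> MISS (open row0); precharges=4
Acc 7: bank1 row1 -> MISS (open row1); precharges=5
Acc 8: bank0 row4 -> MISS (open row4); precharges=6
Acc 9: bank1 row3 -> MISS (open row3); precharges=7

Answer: 7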